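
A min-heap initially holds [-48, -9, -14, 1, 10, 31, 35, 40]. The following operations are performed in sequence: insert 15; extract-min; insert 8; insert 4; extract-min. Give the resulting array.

[-9, 1, 15, 8, 4, 31, 35, 40, 10]

insert 15:
  append 15 at index 8 → [-48, -9, -14, 1, 10, 31, 35, 40, 15] (no swap needed)
extract-min → returns -48:
  remove root -48; move last element 15 to root → [15, -9, -14, 1, 10, 31, 35, 40]
  15 vs smaller child -14 at index 2, swap → [-14, -9, 15, 1, 10, 31, 35, 40]
insert 8:
  append 8 at index 8 → [-14, -9, 15, 1, 10, 31, 35, 40, 8] (no swap needed)
insert 4:
  append 4 at index 9 → [-14, -9, 15, 1, 10, 31, 35, 40, 8, 4]
  4 < parent 10 at index 4, swap → [-14, -9, 15, 1, 4, 31, 35, 40, 8, 10]
extract-min → returns -14:
  remove root -14; move last element 10 to root → [10, -9, 15, 1, 4, 31, 35, 40, 8]
  10 vs smaller child -9 at index 1, swap → [-9, 10, 15, 1, 4, 31, 35, 40, 8]
  10 vs smaller child 1 at index 3, swap → [-9, 1, 15, 10, 4, 31, 35, 40, 8]
  10 vs smaller child 8 at index 8, swap → [-9, 1, 15, 8, 4, 31, 35, 40, 10]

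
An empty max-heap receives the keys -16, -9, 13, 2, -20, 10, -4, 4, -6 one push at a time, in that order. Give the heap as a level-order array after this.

Insert -16:
  append -16 at index 0 → [-16] (no swap needed)
Insert -9:
  append -9 at index 1 → [-16, -9]
  -9 > parent -16 at index 0, swap → [-9, -16]
Insert 13:
  append 13 at index 2 → [-9, -16, 13]
  13 > parent -9 at index 0, swap → [13, -16, -9]
Insert 2:
  append 2 at index 3 → [13, -16, -9, 2]
  2 > parent -16 at index 1, swap → [13, 2, -9, -16]
Insert -20:
  append -20 at index 4 → [13, 2, -9, -16, -20] (no swap needed)
Insert 10:
  append 10 at index 5 → [13, 2, -9, -16, -20, 10]
  10 > parent -9 at index 2, swap → [13, 2, 10, -16, -20, -9]
Insert -4:
  append -4 at index 6 → [13, 2, 10, -16, -20, -9, -4] (no swap needed)
Insert 4:
  append 4 at index 7 → [13, 2, 10, -16, -20, -9, -4, 4]
  4 > parent -16 at index 3, swap → [13, 2, 10, 4, -20, -9, -4, -16]
  4 > parent 2 at index 1, swap → [13, 4, 10, 2, -20, -9, -4, -16]
Insert -6:
  append -6 at index 8 → [13, 4, 10, 2, -20, -9, -4, -16, -6] (no swap needed)

[13, 4, 10, 2, -20, -9, -4, -16, -6]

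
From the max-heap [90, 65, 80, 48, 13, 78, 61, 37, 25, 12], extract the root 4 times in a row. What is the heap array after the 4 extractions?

[61, 48, 25, 37, 13, 12]

extract-max #1 returns 90:
  remove root 90; move last element 12 to root → [12, 65, 80, 48, 13, 78, 61, 37, 25]
  12 vs larger child 80 at index 2, swap → [80, 65, 12, 48, 13, 78, 61, 37, 25]
  12 vs larger child 78 at index 5, swap → [80, 65, 78, 48, 13, 12, 61, 37, 25]
extract-max #2 returns 80:
  remove root 80; move last element 25 to root → [25, 65, 78, 48, 13, 12, 61, 37]
  25 vs larger child 78 at index 2, swap → [78, 65, 25, 48, 13, 12, 61, 37]
  25 vs larger child 61 at index 6, swap → [78, 65, 61, 48, 13, 12, 25, 37]
extract-max #3 returns 78:
  remove root 78; move last element 37 to root → [37, 65, 61, 48, 13, 12, 25]
  37 vs larger child 65 at index 1, swap → [65, 37, 61, 48, 13, 12, 25]
  37 vs larger child 48 at index 3, swap → [65, 48, 61, 37, 13, 12, 25]
extract-max #4 returns 65:
  remove root 65; move last element 25 to root → [25, 48, 61, 37, 13, 12]
  25 vs larger child 61 at index 2, swap → [61, 48, 25, 37, 13, 12]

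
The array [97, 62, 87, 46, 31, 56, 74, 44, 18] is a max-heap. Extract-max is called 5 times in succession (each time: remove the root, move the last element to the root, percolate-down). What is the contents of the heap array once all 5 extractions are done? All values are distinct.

[46, 31, 44, 18]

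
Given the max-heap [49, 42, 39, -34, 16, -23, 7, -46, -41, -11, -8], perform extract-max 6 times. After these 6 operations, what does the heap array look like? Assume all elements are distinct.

[-11, -34, -23, -46, -41]

extract-max #1 returns 49:
  remove root 49; move last element -8 to root → [-8, 42, 39, -34, 16, -23, 7, -46, -41, -11]
  -8 vs larger child 42 at index 1, swap → [42, -8, 39, -34, 16, -23, 7, -46, -41, -11]
  -8 vs larger child 16 at index 4, swap → [42, 16, 39, -34, -8, -23, 7, -46, -41, -11]
extract-max #2 returns 42:
  remove root 42; move last element -11 to root → [-11, 16, 39, -34, -8, -23, 7, -46, -41]
  -11 vs larger child 39 at index 2, swap → [39, 16, -11, -34, -8, -23, 7, -46, -41]
  -11 vs larger child 7 at index 6, swap → [39, 16, 7, -34, -8, -23, -11, -46, -41]
extract-max #3 returns 39:
  remove root 39; move last element -41 to root → [-41, 16, 7, -34, -8, -23, -11, -46]
  -41 vs larger child 16 at index 1, swap → [16, -41, 7, -34, -8, -23, -11, -46]
  -41 vs larger child -8 at index 4, swap → [16, -8, 7, -34, -41, -23, -11, -46]
extract-max #4 returns 16:
  remove root 16; move last element -46 to root → [-46, -8, 7, -34, -41, -23, -11]
  -46 vs larger child 7 at index 2, swap → [7, -8, -46, -34, -41, -23, -11]
  -46 vs larger child -11 at index 6, swap → [7, -8, -11, -34, -41, -23, -46]
extract-max #5 returns 7:
  remove root 7; move last element -46 to root → [-46, -8, -11, -34, -41, -23]
  -46 vs larger child -8 at index 1, swap → [-8, -46, -11, -34, -41, -23]
  -46 vs larger child -34 at index 3, swap → [-8, -34, -11, -46, -41, -23]
extract-max #6 returns -8:
  remove root -8; move last element -23 to root → [-23, -34, -11, -46, -41]
  -23 vs larger child -11 at index 2, swap → [-11, -34, -23, -46, -41]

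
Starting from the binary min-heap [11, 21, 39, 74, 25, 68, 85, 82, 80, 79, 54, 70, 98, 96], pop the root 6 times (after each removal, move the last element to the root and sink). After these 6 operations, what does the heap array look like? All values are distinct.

[70, 74, 85, 80, 79, 98, 96, 82]

extract-min #1 returns 11:
  remove root 11; move last element 96 to root → [96, 21, 39, 74, 25, 68, 85, 82, 80, 79, 54, 70, 98]
  96 vs smaller child 21 at index 1, swap → [21, 96, 39, 74, 25, 68, 85, 82, 80, 79, 54, 70, 98]
  96 vs smaller child 25 at index 4, swap → [21, 25, 39, 74, 96, 68, 85, 82, 80, 79, 54, 70, 98]
  96 vs smaller child 54 at index 10, swap → [21, 25, 39, 74, 54, 68, 85, 82, 80, 79, 96, 70, 98]
extract-min #2 returns 21:
  remove root 21; move last element 98 to root → [98, 25, 39, 74, 54, 68, 85, 82, 80, 79, 96, 70]
  98 vs smaller child 25 at index 1, swap → [25, 98, 39, 74, 54, 68, 85, 82, 80, 79, 96, 70]
  98 vs smaller child 54 at index 4, swap → [25, 54, 39, 74, 98, 68, 85, 82, 80, 79, 96, 70]
  98 vs smaller child 79 at index 9, swap → [25, 54, 39, 74, 79, 68, 85, 82, 80, 98, 96, 70]
extract-min #3 returns 25:
  remove root 25; move last element 70 to root → [70, 54, 39, 74, 79, 68, 85, 82, 80, 98, 96]
  70 vs smaller child 39 at index 2, swap → [39, 54, 70, 74, 79, 68, 85, 82, 80, 98, 96]
  70 vs smaller child 68 at index 5, swap → [39, 54, 68, 74, 79, 70, 85, 82, 80, 98, 96]
extract-min #4 returns 39:
  remove root 39; move last element 96 to root → [96, 54, 68, 74, 79, 70, 85, 82, 80, 98]
  96 vs smaller child 54 at index 1, swap → [54, 96, 68, 74, 79, 70, 85, 82, 80, 98]
  96 vs smaller child 74 at index 3, swap → [54, 74, 68, 96, 79, 70, 85, 82, 80, 98]
  96 vs smaller child 80 at index 8, swap → [54, 74, 68, 80, 79, 70, 85, 82, 96, 98]
extract-min #5 returns 54:
  remove root 54; move last element 98 to root → [98, 74, 68, 80, 79, 70, 85, 82, 96]
  98 vs smaller child 68 at index 2, swap → [68, 74, 98, 80, 79, 70, 85, 82, 96]
  98 vs smaller child 70 at index 5, swap → [68, 74, 70, 80, 79, 98, 85, 82, 96]
extract-min #6 returns 68:
  remove root 68; move last element 96 to root → [96, 74, 70, 80, 79, 98, 85, 82]
  96 vs smaller child 70 at index 2, swap → [70, 74, 96, 80, 79, 98, 85, 82]
  96 vs smaller child 85 at index 6, swap → [70, 74, 85, 80, 79, 98, 96, 82]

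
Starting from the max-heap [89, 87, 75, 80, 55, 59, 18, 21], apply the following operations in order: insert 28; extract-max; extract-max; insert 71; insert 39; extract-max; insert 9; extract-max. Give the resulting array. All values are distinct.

[71, 55, 59, 28, 21, 39, 18, 9]

insert 28:
  append 28 at index 8 → [89, 87, 75, 80, 55, 59, 18, 21, 28] (no swap needed)
extract-max → returns 89:
  remove root 89; move last element 28 to root → [28, 87, 75, 80, 55, 59, 18, 21]
  28 vs larger child 87 at index 1, swap → [87, 28, 75, 80, 55, 59, 18, 21]
  28 vs larger child 80 at index 3, swap → [87, 80, 75, 28, 55, 59, 18, 21]
extract-max → returns 87:
  remove root 87; move last element 21 to root → [21, 80, 75, 28, 55, 59, 18]
  21 vs larger child 80 at index 1, swap → [80, 21, 75, 28, 55, 59, 18]
  21 vs larger child 55 at index 4, swap → [80, 55, 75, 28, 21, 59, 18]
insert 71:
  append 71 at index 7 → [80, 55, 75, 28, 21, 59, 18, 71]
  71 > parent 28 at index 3, swap → [80, 55, 75, 71, 21, 59, 18, 28]
  71 > parent 55 at index 1, swap → [80, 71, 75, 55, 21, 59, 18, 28]
insert 39:
  append 39 at index 8 → [80, 71, 75, 55, 21, 59, 18, 28, 39] (no swap needed)
extract-max → returns 80:
  remove root 80; move last element 39 to root → [39, 71, 75, 55, 21, 59, 18, 28]
  39 vs larger child 75 at index 2, swap → [75, 71, 39, 55, 21, 59, 18, 28]
  39 vs larger child 59 at index 5, swap → [75, 71, 59, 55, 21, 39, 18, 28]
insert 9:
  append 9 at index 8 → [75, 71, 59, 55, 21, 39, 18, 28, 9] (no swap needed)
extract-max → returns 75:
  remove root 75; move last element 9 to root → [9, 71, 59, 55, 21, 39, 18, 28]
  9 vs larger child 71 at index 1, swap → [71, 9, 59, 55, 21, 39, 18, 28]
  9 vs larger child 55 at index 3, swap → [71, 55, 59, 9, 21, 39, 18, 28]
  9 vs only child 28 at index 7, swap → [71, 55, 59, 28, 21, 39, 18, 9]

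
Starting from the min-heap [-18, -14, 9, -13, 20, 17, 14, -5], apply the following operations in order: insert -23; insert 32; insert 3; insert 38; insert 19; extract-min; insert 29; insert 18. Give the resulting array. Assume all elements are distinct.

[-18, -14, 9, -13, 3, 17, 14, -5, 19, 32, 20, 38, 29, 18]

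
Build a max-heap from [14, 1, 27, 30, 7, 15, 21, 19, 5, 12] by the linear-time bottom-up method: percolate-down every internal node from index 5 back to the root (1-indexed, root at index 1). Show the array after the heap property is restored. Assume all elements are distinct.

[30, 19, 27, 14, 12, 15, 21, 1, 5, 7]

sift down from index 5:
  7 vs only child 12 at index 10, swap → [14, 1, 27, 30, 12, 15, 21, 19, 5, 7]
sift down from index 4: already satisfies heap property
sift down from index 3: already satisfies heap property
sift down from index 2:
  1 vs larger child 30 at index 4, swap → [14, 30, 27, 1, 12, 15, 21, 19, 5, 7]
  1 vs larger child 19 at index 8, swap → [14, 30, 27, 19, 12, 15, 21, 1, 5, 7]
sift down from index 1:
  14 vs larger child 30 at index 2, swap → [30, 14, 27, 19, 12, 15, 21, 1, 5, 7]
  14 vs larger child 19 at index 4, swap → [30, 19, 27, 14, 12, 15, 21, 1, 5, 7]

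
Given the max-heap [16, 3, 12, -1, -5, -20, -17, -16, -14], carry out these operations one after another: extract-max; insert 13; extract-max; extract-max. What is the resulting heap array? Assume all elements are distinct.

extract-max → returns 16:
  remove root 16; move last element -14 to root → [-14, 3, 12, -1, -5, -20, -17, -16]
  -14 vs larger child 12 at index 2, swap → [12, 3, -14, -1, -5, -20, -17, -16]
insert 13:
  append 13 at index 8 → [12, 3, -14, -1, -5, -20, -17, -16, 13]
  13 > parent -1 at index 3, swap → [12, 3, -14, 13, -5, -20, -17, -16, -1]
  13 > parent 3 at index 1, swap → [12, 13, -14, 3, -5, -20, -17, -16, -1]
  13 > parent 12 at index 0, swap → [13, 12, -14, 3, -5, -20, -17, -16, -1]
extract-max → returns 13:
  remove root 13; move last element -1 to root → [-1, 12, -14, 3, -5, -20, -17, -16]
  -1 vs larger child 12 at index 1, swap → [12, -1, -14, 3, -5, -20, -17, -16]
  -1 vs larger child 3 at index 3, swap → [12, 3, -14, -1, -5, -20, -17, -16]
extract-max → returns 12:
  remove root 12; move last element -16 to root → [-16, 3, -14, -1, -5, -20, -17]
  -16 vs larger child 3 at index 1, swap → [3, -16, -14, -1, -5, -20, -17]
  -16 vs larger child -1 at index 3, swap → [3, -1, -14, -16, -5, -20, -17]

[3, -1, -14, -16, -5, -20, -17]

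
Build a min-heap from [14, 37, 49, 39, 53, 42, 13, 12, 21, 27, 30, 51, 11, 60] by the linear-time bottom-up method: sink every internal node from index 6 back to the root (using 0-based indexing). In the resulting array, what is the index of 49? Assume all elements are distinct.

sift down from index 6: already satisfies heap property
sift down from index 5:
  42 vs smaller child 11 at index 12, swap → [14, 37, 49, 39, 53, 11, 13, 12, 21, 27, 30, 51, 42, 60]
sift down from index 4:
  53 vs smaller child 27 at index 9, swap → [14, 37, 49, 39, 27, 11, 13, 12, 21, 53, 30, 51, 42, 60]
sift down from index 3:
  39 vs smaller child 12 at index 7, swap → [14, 37, 49, 12, 27, 11, 13, 39, 21, 53, 30, 51, 42, 60]
sift down from index 2:
  49 vs smaller child 11 at index 5, swap → [14, 37, 11, 12, 27, 49, 13, 39, 21, 53, 30, 51, 42, 60]
  49 vs smaller child 42 at index 12, swap → [14, 37, 11, 12, 27, 42, 13, 39, 21, 53, 30, 51, 49, 60]
sift down from index 1:
  37 vs smaller child 12 at index 3, swap → [14, 12, 11, 37, 27, 42, 13, 39, 21, 53, 30, 51, 49, 60]
  37 vs smaller child 21 at index 8, swap → [14, 12, 11, 21, 27, 42, 13, 39, 37, 53, 30, 51, 49, 60]
sift down from index 0:
  14 vs smaller child 11 at index 2, swap → [11, 12, 14, 21, 27, 42, 13, 39, 37, 53, 30, 51, 49, 60]
  14 vs smaller child 13 at index 6, swap → [11, 12, 13, 21, 27, 42, 14, 39, 37, 53, 30, 51, 49, 60]
resulting array: [11, 12, 13, 21, 27, 42, 14, 39, 37, 53, 30, 51, 49, 60]

12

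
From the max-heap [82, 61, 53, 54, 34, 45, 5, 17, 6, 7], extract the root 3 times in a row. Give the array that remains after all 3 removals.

extract-max #1 returns 82:
  remove root 82; move last element 7 to root → [7, 61, 53, 54, 34, 45, 5, 17, 6]
  7 vs larger child 61 at index 1, swap → [61, 7, 53, 54, 34, 45, 5, 17, 6]
  7 vs larger child 54 at index 3, swap → [61, 54, 53, 7, 34, 45, 5, 17, 6]
  7 vs larger child 17 at index 7, swap → [61, 54, 53, 17, 34, 45, 5, 7, 6]
extract-max #2 returns 61:
  remove root 61; move last element 6 to root → [6, 54, 53, 17, 34, 45, 5, 7]
  6 vs larger child 54 at index 1, swap → [54, 6, 53, 17, 34, 45, 5, 7]
  6 vs larger child 34 at index 4, swap → [54, 34, 53, 17, 6, 45, 5, 7]
extract-max #3 returns 54:
  remove root 54; move last element 7 to root → [7, 34, 53, 17, 6, 45, 5]
  7 vs larger child 53 at index 2, swap → [53, 34, 7, 17, 6, 45, 5]
  7 vs larger child 45 at index 5, swap → [53, 34, 45, 17, 6, 7, 5]

[53, 34, 45, 17, 6, 7, 5]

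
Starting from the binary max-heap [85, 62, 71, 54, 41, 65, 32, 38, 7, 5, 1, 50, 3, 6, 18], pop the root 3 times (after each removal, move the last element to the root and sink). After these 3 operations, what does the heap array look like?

[62, 54, 50, 38, 41, 18, 32, 3, 7, 5, 1, 6]

extract-max #1 returns 85:
  remove root 85; move last element 18 to root → [18, 62, 71, 54, 41, 65, 32, 38, 7, 5, 1, 50, 3, 6]
  18 vs larger child 71 at index 2, swap → [71, 62, 18, 54, 41, 65, 32, 38, 7, 5, 1, 50, 3, 6]
  18 vs larger child 65 at index 5, swap → [71, 62, 65, 54, 41, 18, 32, 38, 7, 5, 1, 50, 3, 6]
  18 vs larger child 50 at index 11, swap → [71, 62, 65, 54, 41, 50, 32, 38, 7, 5, 1, 18, 3, 6]
extract-max #2 returns 71:
  remove root 71; move last element 6 to root → [6, 62, 65, 54, 41, 50, 32, 38, 7, 5, 1, 18, 3]
  6 vs larger child 65 at index 2, swap → [65, 62, 6, 54, 41, 50, 32, 38, 7, 5, 1, 18, 3]
  6 vs larger child 50 at index 5, swap → [65, 62, 50, 54, 41, 6, 32, 38, 7, 5, 1, 18, 3]
  6 vs larger child 18 at index 11, swap → [65, 62, 50, 54, 41, 18, 32, 38, 7, 5, 1, 6, 3]
extract-max #3 returns 65:
  remove root 65; move last element 3 to root → [3, 62, 50, 54, 41, 18, 32, 38, 7, 5, 1, 6]
  3 vs larger child 62 at index 1, swap → [62, 3, 50, 54, 41, 18, 32, 38, 7, 5, 1, 6]
  3 vs larger child 54 at index 3, swap → [62, 54, 50, 3, 41, 18, 32, 38, 7, 5, 1, 6]
  3 vs larger child 38 at index 7, swap → [62, 54, 50, 38, 41, 18, 32, 3, 7, 5, 1, 6]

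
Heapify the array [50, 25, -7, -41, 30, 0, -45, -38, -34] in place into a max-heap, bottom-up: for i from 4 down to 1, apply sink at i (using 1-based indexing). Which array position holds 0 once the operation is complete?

3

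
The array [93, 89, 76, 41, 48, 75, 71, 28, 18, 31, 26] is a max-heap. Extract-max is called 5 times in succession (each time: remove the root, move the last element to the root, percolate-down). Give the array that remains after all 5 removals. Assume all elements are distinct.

[48, 41, 28, 18, 31, 26]

extract-max #1 returns 93:
  remove root 93; move last element 26 to root → [26, 89, 76, 41, 48, 75, 71, 28, 18, 31]
  26 vs larger child 89 at index 1, swap → [89, 26, 76, 41, 48, 75, 71, 28, 18, 31]
  26 vs larger child 48 at index 4, swap → [89, 48, 76, 41, 26, 75, 71, 28, 18, 31]
  26 vs only child 31 at index 9, swap → [89, 48, 76, 41, 31, 75, 71, 28, 18, 26]
extract-max #2 returns 89:
  remove root 89; move last element 26 to root → [26, 48, 76, 41, 31, 75, 71, 28, 18]
  26 vs larger child 76 at index 2, swap → [76, 48, 26, 41, 31, 75, 71, 28, 18]
  26 vs larger child 75 at index 5, swap → [76, 48, 75, 41, 31, 26, 71, 28, 18]
extract-max #3 returns 76:
  remove root 76; move last element 18 to root → [18, 48, 75, 41, 31, 26, 71, 28]
  18 vs larger child 75 at index 2, swap → [75, 48, 18, 41, 31, 26, 71, 28]
  18 vs larger child 71 at index 6, swap → [75, 48, 71, 41, 31, 26, 18, 28]
extract-max #4 returns 75:
  remove root 75; move last element 28 to root → [28, 48, 71, 41, 31, 26, 18]
  28 vs larger child 71 at index 2, swap → [71, 48, 28, 41, 31, 26, 18]
extract-max #5 returns 71:
  remove root 71; move last element 18 to root → [18, 48, 28, 41, 31, 26]
  18 vs larger child 48 at index 1, swap → [48, 18, 28, 41, 31, 26]
  18 vs larger child 41 at index 3, swap → [48, 41, 28, 18, 31, 26]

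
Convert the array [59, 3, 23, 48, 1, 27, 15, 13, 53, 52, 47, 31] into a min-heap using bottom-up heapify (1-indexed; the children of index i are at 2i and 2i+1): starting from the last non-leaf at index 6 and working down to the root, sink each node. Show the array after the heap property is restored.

[1, 3, 15, 13, 47, 27, 23, 48, 53, 52, 59, 31]

sift down from index 6: already satisfies heap property
sift down from index 5: already satisfies heap property
sift down from index 4:
  48 vs smaller child 13 at index 8, swap → [59, 3, 23, 13, 1, 27, 15, 48, 53, 52, 47, 31]
sift down from index 3:
  23 vs smaller child 15 at index 7, swap → [59, 3, 15, 13, 1, 27, 23, 48, 53, 52, 47, 31]
sift down from index 2:
  3 vs smaller child 1 at index 5, swap → [59, 1, 15, 13, 3, 27, 23, 48, 53, 52, 47, 31]
sift down from index 1:
  59 vs smaller child 1 at index 2, swap → [1, 59, 15, 13, 3, 27, 23, 48, 53, 52, 47, 31]
  59 vs smaller child 3 at index 5, swap → [1, 3, 15, 13, 59, 27, 23, 48, 53, 52, 47, 31]
  59 vs smaller child 47 at index 11, swap → [1, 3, 15, 13, 47, 27, 23, 48, 53, 52, 59, 31]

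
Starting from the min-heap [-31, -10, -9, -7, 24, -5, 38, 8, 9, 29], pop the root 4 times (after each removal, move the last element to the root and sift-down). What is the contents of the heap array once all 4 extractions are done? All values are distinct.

extract-min #1 returns -31:
  remove root -31; move last element 29 to root → [29, -10, -9, -7, 24, -5, 38, 8, 9]
  29 vs smaller child -10 at index 1, swap → [-10, 29, -9, -7, 24, -5, 38, 8, 9]
  29 vs smaller child -7 at index 3, swap → [-10, -7, -9, 29, 24, -5, 38, 8, 9]
  29 vs smaller child 8 at index 7, swap → [-10, -7, -9, 8, 24, -5, 38, 29, 9]
extract-min #2 returns -10:
  remove root -10; move last element 9 to root → [9, -7, -9, 8, 24, -5, 38, 29]
  9 vs smaller child -9 at index 2, swap → [-9, -7, 9, 8, 24, -5, 38, 29]
  9 vs smaller child -5 at index 5, swap → [-9, -7, -5, 8, 24, 9, 38, 29]
extract-min #3 returns -9:
  remove root -9; move last element 29 to root → [29, -7, -5, 8, 24, 9, 38]
  29 vs smaller child -7 at index 1, swap → [-7, 29, -5, 8, 24, 9, 38]
  29 vs smaller child 8 at index 3, swap → [-7, 8, -5, 29, 24, 9, 38]
extract-min #4 returns -7:
  remove root -7; move last element 38 to root → [38, 8, -5, 29, 24, 9]
  38 vs smaller child -5 at index 2, swap → [-5, 8, 38, 29, 24, 9]
  38 vs only child 9 at index 5, swap → [-5, 8, 9, 29, 24, 38]

[-5, 8, 9, 29, 24, 38]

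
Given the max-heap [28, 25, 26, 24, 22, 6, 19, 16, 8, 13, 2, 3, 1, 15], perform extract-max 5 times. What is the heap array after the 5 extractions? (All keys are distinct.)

extract-max #1 returns 28:
  remove root 28; move last element 15 to root → [15, 25, 26, 24, 22, 6, 19, 16, 8, 13, 2, 3, 1]
  15 vs larger child 26 at index 2, swap → [26, 25, 15, 24, 22, 6, 19, 16, 8, 13, 2, 3, 1]
  15 vs larger child 19 at index 6, swap → [26, 25, 19, 24, 22, 6, 15, 16, 8, 13, 2, 3, 1]
extract-max #2 returns 26:
  remove root 26; move last element 1 to root → [1, 25, 19, 24, 22, 6, 15, 16, 8, 13, 2, 3]
  1 vs larger child 25 at index 1, swap → [25, 1, 19, 24, 22, 6, 15, 16, 8, 13, 2, 3]
  1 vs larger child 24 at index 3, swap → [25, 24, 19, 1, 22, 6, 15, 16, 8, 13, 2, 3]
  1 vs larger child 16 at index 7, swap → [25, 24, 19, 16, 22, 6, 15, 1, 8, 13, 2, 3]
extract-max #3 returns 25:
  remove root 25; move last element 3 to root → [3, 24, 19, 16, 22, 6, 15, 1, 8, 13, 2]
  3 vs larger child 24 at index 1, swap → [24, 3, 19, 16, 22, 6, 15, 1, 8, 13, 2]
  3 vs larger child 22 at index 4, swap → [24, 22, 19, 16, 3, 6, 15, 1, 8, 13, 2]
  3 vs larger child 13 at index 9, swap → [24, 22, 19, 16, 13, 6, 15, 1, 8, 3, 2]
extract-max #4 returns 24:
  remove root 24; move last element 2 to root → [2, 22, 19, 16, 13, 6, 15, 1, 8, 3]
  2 vs larger child 22 at index 1, swap → [22, 2, 19, 16, 13, 6, 15, 1, 8, 3]
  2 vs larger child 16 at index 3, swap → [22, 16, 19, 2, 13, 6, 15, 1, 8, 3]
  2 vs larger child 8 at index 8, swap → [22, 16, 19, 8, 13, 6, 15, 1, 2, 3]
extract-max #5 returns 22:
  remove root 22; move last element 3 to root → [3, 16, 19, 8, 13, 6, 15, 1, 2]
  3 vs larger child 19 at index 2, swap → [19, 16, 3, 8, 13, 6, 15, 1, 2]
  3 vs larger child 15 at index 6, swap → [19, 16, 15, 8, 13, 6, 3, 1, 2]

[19, 16, 15, 8, 13, 6, 3, 1, 2]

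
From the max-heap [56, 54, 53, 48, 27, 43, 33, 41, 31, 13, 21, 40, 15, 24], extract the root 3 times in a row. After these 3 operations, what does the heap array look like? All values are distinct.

[48, 41, 43, 31, 27, 40, 33, 24, 15, 13, 21]

extract-max #1 returns 56:
  remove root 56; move last element 24 to root → [24, 54, 53, 48, 27, 43, 33, 41, 31, 13, 21, 40, 15]
  24 vs larger child 54 at index 1, swap → [54, 24, 53, 48, 27, 43, 33, 41, 31, 13, 21, 40, 15]
  24 vs larger child 48 at index 3, swap → [54, 48, 53, 24, 27, 43, 33, 41, 31, 13, 21, 40, 15]
  24 vs larger child 41 at index 7, swap → [54, 48, 53, 41, 27, 43, 33, 24, 31, 13, 21, 40, 15]
extract-max #2 returns 54:
  remove root 54; move last element 15 to root → [15, 48, 53, 41, 27, 43, 33, 24, 31, 13, 21, 40]
  15 vs larger child 53 at index 2, swap → [53, 48, 15, 41, 27, 43, 33, 24, 31, 13, 21, 40]
  15 vs larger child 43 at index 5, swap → [53, 48, 43, 41, 27, 15, 33, 24, 31, 13, 21, 40]
  15 vs only child 40 at index 11, swap → [53, 48, 43, 41, 27, 40, 33, 24, 31, 13, 21, 15]
extract-max #3 returns 53:
  remove root 53; move last element 15 to root → [15, 48, 43, 41, 27, 40, 33, 24, 31, 13, 21]
  15 vs larger child 48 at index 1, swap → [48, 15, 43, 41, 27, 40, 33, 24, 31, 13, 21]
  15 vs larger child 41 at index 3, swap → [48, 41, 43, 15, 27, 40, 33, 24, 31, 13, 21]
  15 vs larger child 31 at index 8, swap → [48, 41, 43, 31, 27, 40, 33, 24, 15, 13, 21]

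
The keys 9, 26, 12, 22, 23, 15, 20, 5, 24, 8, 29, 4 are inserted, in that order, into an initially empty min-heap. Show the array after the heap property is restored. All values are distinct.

[4, 8, 5, 22, 9, 12, 20, 26, 24, 23, 29, 15]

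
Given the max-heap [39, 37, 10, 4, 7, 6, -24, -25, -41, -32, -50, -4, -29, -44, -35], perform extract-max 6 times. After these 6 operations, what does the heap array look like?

extract-max #1 returns 39:
  remove root 39; move last element -35 to root → [-35, 37, 10, 4, 7, 6, -24, -25, -41, -32, -50, -4, -29, -44]
  -35 vs larger child 37 at index 1, swap → [37, -35, 10, 4, 7, 6, -24, -25, -41, -32, -50, -4, -29, -44]
  -35 vs larger child 7 at index 4, swap → [37, 7, 10, 4, -35, 6, -24, -25, -41, -32, -50, -4, -29, -44]
  -35 vs larger child -32 at index 9, swap → [37, 7, 10, 4, -32, 6, -24, -25, -41, -35, -50, -4, -29, -44]
extract-max #2 returns 37:
  remove root 37; move last element -44 to root → [-44, 7, 10, 4, -32, 6, -24, -25, -41, -35, -50, -4, -29]
  -44 vs larger child 10 at index 2, swap → [10, 7, -44, 4, -32, 6, -24, -25, -41, -35, -50, -4, -29]
  -44 vs larger child 6 at index 5, swap → [10, 7, 6, 4, -32, -44, -24, -25, -41, -35, -50, -4, -29]
  -44 vs larger child -4 at index 11, swap → [10, 7, 6, 4, -32, -4, -24, -25, -41, -35, -50, -44, -29]
extract-max #3 returns 10:
  remove root 10; move last element -29 to root → [-29, 7, 6, 4, -32, -4, -24, -25, -41, -35, -50, -44]
  -29 vs larger child 7 at index 1, swap → [7, -29, 6, 4, -32, -4, -24, -25, -41, -35, -50, -44]
  -29 vs larger child 4 at index 3, swap → [7, 4, 6, -29, -32, -4, -24, -25, -41, -35, -50, -44]
  -29 vs larger child -25 at index 7, swap → [7, 4, 6, -25, -32, -4, -24, -29, -41, -35, -50, -44]
extract-max #4 returns 7:
  remove root 7; move last element -44 to root → [-44, 4, 6, -25, -32, -4, -24, -29, -41, -35, -50]
  -44 vs larger child 6 at index 2, swap → [6, 4, -44, -25, -32, -4, -24, -29, -41, -35, -50]
  -44 vs larger child -4 at index 5, swap → [6, 4, -4, -25, -32, -44, -24, -29, -41, -35, -50]
extract-max #5 returns 6:
  remove root 6; move last element -50 to root → [-50, 4, -4, -25, -32, -44, -24, -29, -41, -35]
  -50 vs larger child 4 at index 1, swap → [4, -50, -4, -25, -32, -44, -24, -29, -41, -35]
  -50 vs larger child -25 at index 3, swap → [4, -25, -4, -50, -32, -44, -24, -29, -41, -35]
  -50 vs larger child -29 at index 7, swap → [4, -25, -4, -29, -32, -44, -24, -50, -41, -35]
extract-max #6 returns 4:
  remove root 4; move last element -35 to root → [-35, -25, -4, -29, -32, -44, -24, -50, -41]
  -35 vs larger child -4 at index 2, swap → [-4, -25, -35, -29, -32, -44, -24, -50, -41]
  -35 vs larger child -24 at index 6, swap → [-4, -25, -24, -29, -32, -44, -35, -50, -41]

[-4, -25, -24, -29, -32, -44, -35, -50, -41]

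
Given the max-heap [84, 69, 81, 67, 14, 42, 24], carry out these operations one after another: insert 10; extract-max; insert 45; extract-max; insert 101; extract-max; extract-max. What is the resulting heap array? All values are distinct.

[67, 45, 42, 24, 14, 10]

insert 10:
  append 10 at index 7 → [84, 69, 81, 67, 14, 42, 24, 10] (no swap needed)
extract-max → returns 84:
  remove root 84; move last element 10 to root → [10, 69, 81, 67, 14, 42, 24]
  10 vs larger child 81 at index 2, swap → [81, 69, 10, 67, 14, 42, 24]
  10 vs larger child 42 at index 5, swap → [81, 69, 42, 67, 14, 10, 24]
insert 45:
  append 45 at index 7 → [81, 69, 42, 67, 14, 10, 24, 45] (no swap needed)
extract-max → returns 81:
  remove root 81; move last element 45 to root → [45, 69, 42, 67, 14, 10, 24]
  45 vs larger child 69 at index 1, swap → [69, 45, 42, 67, 14, 10, 24]
  45 vs larger child 67 at index 3, swap → [69, 67, 42, 45, 14, 10, 24]
insert 101:
  append 101 at index 7 → [69, 67, 42, 45, 14, 10, 24, 101]
  101 > parent 45 at index 3, swap → [69, 67, 42, 101, 14, 10, 24, 45]
  101 > parent 67 at index 1, swap → [69, 101, 42, 67, 14, 10, 24, 45]
  101 > parent 69 at index 0, swap → [101, 69, 42, 67, 14, 10, 24, 45]
extract-max → returns 101:
  remove root 101; move last element 45 to root → [45, 69, 42, 67, 14, 10, 24]
  45 vs larger child 69 at index 1, swap → [69, 45, 42, 67, 14, 10, 24]
  45 vs larger child 67 at index 3, swap → [69, 67, 42, 45, 14, 10, 24]
extract-max → returns 69:
  remove root 69; move last element 24 to root → [24, 67, 42, 45, 14, 10]
  24 vs larger child 67 at index 1, swap → [67, 24, 42, 45, 14, 10]
  24 vs larger child 45 at index 3, swap → [67, 45, 42, 24, 14, 10]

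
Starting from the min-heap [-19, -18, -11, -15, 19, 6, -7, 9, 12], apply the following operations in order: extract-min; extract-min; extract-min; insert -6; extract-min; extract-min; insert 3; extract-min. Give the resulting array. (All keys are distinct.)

extract-min → returns -19:
  remove root -19; move last element 12 to root → [12, -18, -11, -15, 19, 6, -7, 9]
  12 vs smaller child -18 at index 1, swap → [-18, 12, -11, -15, 19, 6, -7, 9]
  12 vs smaller child -15 at index 3, swap → [-18, -15, -11, 12, 19, 6, -7, 9]
  12 vs only child 9 at index 7, swap → [-18, -15, -11, 9, 19, 6, -7, 12]
extract-min → returns -18:
  remove root -18; move last element 12 to root → [12, -15, -11, 9, 19, 6, -7]
  12 vs smaller child -15 at index 1, swap → [-15, 12, -11, 9, 19, 6, -7]
  12 vs smaller child 9 at index 3, swap → [-15, 9, -11, 12, 19, 6, -7]
extract-min → returns -15:
  remove root -15; move last element -7 to root → [-7, 9, -11, 12, 19, 6]
  -7 vs smaller child -11 at index 2, swap → [-11, 9, -7, 12, 19, 6]
insert -6:
  append -6 at index 6 → [-11, 9, -7, 12, 19, 6, -6] (no swap needed)
extract-min → returns -11:
  remove root -11; move last element -6 to root → [-6, 9, -7, 12, 19, 6]
  -6 vs smaller child -7 at index 2, swap → [-7, 9, -6, 12, 19, 6]
extract-min → returns -7:
  remove root -7; move last element 6 to root → [6, 9, -6, 12, 19]
  6 vs smaller child -6 at index 2, swap → [-6, 9, 6, 12, 19]
insert 3:
  append 3 at index 5 → [-6, 9, 6, 12, 19, 3]
  3 < parent 6 at index 2, swap → [-6, 9, 3, 12, 19, 6]
extract-min → returns -6:
  remove root -6; move last element 6 to root → [6, 9, 3, 12, 19]
  6 vs smaller child 3 at index 2, swap → [3, 9, 6, 12, 19]

[3, 9, 6, 12, 19]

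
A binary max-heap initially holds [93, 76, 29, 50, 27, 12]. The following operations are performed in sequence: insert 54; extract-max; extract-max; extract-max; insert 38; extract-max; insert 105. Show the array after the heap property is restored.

[105, 38, 12, 27, 29]

insert 54:
  append 54 at index 6 → [93, 76, 29, 50, 27, 12, 54]
  54 > parent 29 at index 2, swap → [93, 76, 54, 50, 27, 12, 29]
extract-max → returns 93:
  remove root 93; move last element 29 to root → [29, 76, 54, 50, 27, 12]
  29 vs larger child 76 at index 1, swap → [76, 29, 54, 50, 27, 12]
  29 vs larger child 50 at index 3, swap → [76, 50, 54, 29, 27, 12]
extract-max → returns 76:
  remove root 76; move last element 12 to root → [12, 50, 54, 29, 27]
  12 vs larger child 54 at index 2, swap → [54, 50, 12, 29, 27]
extract-max → returns 54:
  remove root 54; move last element 27 to root → [27, 50, 12, 29]
  27 vs larger child 50 at index 1, swap → [50, 27, 12, 29]
  27 vs only child 29 at index 3, swap → [50, 29, 12, 27]
insert 38:
  append 38 at index 4 → [50, 29, 12, 27, 38]
  38 > parent 29 at index 1, swap → [50, 38, 12, 27, 29]
extract-max → returns 50:
  remove root 50; move last element 29 to root → [29, 38, 12, 27]
  29 vs larger child 38 at index 1, swap → [38, 29, 12, 27]
insert 105:
  append 105 at index 4 → [38, 29, 12, 27, 105]
  105 > parent 29 at index 1, swap → [38, 105, 12, 27, 29]
  105 > parent 38 at index 0, swap → [105, 38, 12, 27, 29]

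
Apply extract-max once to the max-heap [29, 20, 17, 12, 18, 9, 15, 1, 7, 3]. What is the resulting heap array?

[20, 18, 17, 12, 3, 9, 15, 1, 7]

remove root 29; move last element 3 to root → [3, 20, 17, 12, 18, 9, 15, 1, 7]
3 vs larger child 20 at index 1, swap → [20, 3, 17, 12, 18, 9, 15, 1, 7]
3 vs larger child 18 at index 4, swap → [20, 18, 17, 12, 3, 9, 15, 1, 7]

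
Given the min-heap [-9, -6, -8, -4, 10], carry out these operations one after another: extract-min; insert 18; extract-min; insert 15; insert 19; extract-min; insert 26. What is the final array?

[-4, 15, 10, 18, 19, 26]

extract-min → returns -9:
  remove root -9; move last element 10 to root → [10, -6, -8, -4]
  10 vs smaller child -8 at index 2, swap → [-8, -6, 10, -4]
insert 18:
  append 18 at index 4 → [-8, -6, 10, -4, 18] (no swap needed)
extract-min → returns -8:
  remove root -8; move last element 18 to root → [18, -6, 10, -4]
  18 vs smaller child -6 at index 1, swap → [-6, 18, 10, -4]
  18 vs only child -4 at index 3, swap → [-6, -4, 10, 18]
insert 15:
  append 15 at index 4 → [-6, -4, 10, 18, 15] (no swap needed)
insert 19:
  append 19 at index 5 → [-6, -4, 10, 18, 15, 19] (no swap needed)
extract-min → returns -6:
  remove root -6; move last element 19 to root → [19, -4, 10, 18, 15]
  19 vs smaller child -4 at index 1, swap → [-4, 19, 10, 18, 15]
  19 vs smaller child 15 at index 4, swap → [-4, 15, 10, 18, 19]
insert 26:
  append 26 at index 5 → [-4, 15, 10, 18, 19, 26] (no swap needed)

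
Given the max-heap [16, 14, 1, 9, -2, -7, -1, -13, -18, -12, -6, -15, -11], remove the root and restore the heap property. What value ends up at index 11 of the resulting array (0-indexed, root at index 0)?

-15

remove root 16; move last element -11 to root → [-11, 14, 1, 9, -2, -7, -1, -13, -18, -12, -6, -15]
-11 vs larger child 14 at index 1, swap → [14, -11, 1, 9, -2, -7, -1, -13, -18, -12, -6, -15]
-11 vs larger child 9 at index 3, swap → [14, 9, 1, -11, -2, -7, -1, -13, -18, -12, -6, -15]
resulting array: [14, 9, 1, -11, -2, -7, -1, -13, -18, -12, -6, -15]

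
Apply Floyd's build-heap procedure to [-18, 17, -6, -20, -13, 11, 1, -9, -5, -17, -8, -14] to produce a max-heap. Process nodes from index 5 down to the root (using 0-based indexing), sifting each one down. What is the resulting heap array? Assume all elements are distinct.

[17, -5, 11, -9, -8, -6, 1, -18, -20, -17, -13, -14]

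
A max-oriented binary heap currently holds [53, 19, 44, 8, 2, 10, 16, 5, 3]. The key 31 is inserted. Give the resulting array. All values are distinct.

[53, 31, 44, 8, 19, 10, 16, 5, 3, 2]

append 31 at index 9 → [53, 19, 44, 8, 2, 10, 16, 5, 3, 31]
31 > parent 2 at index 4, swap → [53, 19, 44, 8, 31, 10, 16, 5, 3, 2]
31 > parent 19 at index 1, swap → [53, 31, 44, 8, 19, 10, 16, 5, 3, 2]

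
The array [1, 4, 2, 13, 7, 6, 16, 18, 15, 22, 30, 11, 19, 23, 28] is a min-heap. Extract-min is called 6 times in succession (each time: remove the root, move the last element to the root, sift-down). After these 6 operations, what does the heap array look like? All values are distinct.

extract-min #1 returns 1:
  remove root 1; move last element 28 to root → [28, 4, 2, 13, 7, 6, 16, 18, 15, 22, 30, 11, 19, 23]
  28 vs smaller child 2 at index 2, swap → [2, 4, 28, 13, 7, 6, 16, 18, 15, 22, 30, 11, 19, 23]
  28 vs smaller child 6 at index 5, swap → [2, 4, 6, 13, 7, 28, 16, 18, 15, 22, 30, 11, 19, 23]
  28 vs smaller child 11 at index 11, swap → [2, 4, 6, 13, 7, 11, 16, 18, 15, 22, 30, 28, 19, 23]
extract-min #2 returns 2:
  remove root 2; move last element 23 to root → [23, 4, 6, 13, 7, 11, 16, 18, 15, 22, 30, 28, 19]
  23 vs smaller child 4 at index 1, swap → [4, 23, 6, 13, 7, 11, 16, 18, 15, 22, 30, 28, 19]
  23 vs smaller child 7 at index 4, swap → [4, 7, 6, 13, 23, 11, 16, 18, 15, 22, 30, 28, 19]
  23 vs smaller child 22 at index 9, swap → [4, 7, 6, 13, 22, 11, 16, 18, 15, 23, 30, 28, 19]
extract-min #3 returns 4:
  remove root 4; move last element 19 to root → [19, 7, 6, 13, 22, 11, 16, 18, 15, 23, 30, 28]
  19 vs smaller child 6 at index 2, swap → [6, 7, 19, 13, 22, 11, 16, 18, 15, 23, 30, 28]
  19 vs smaller child 11 at index 5, swap → [6, 7, 11, 13, 22, 19, 16, 18, 15, 23, 30, 28]
extract-min #4 returns 6:
  remove root 6; move last element 28 to root → [28, 7, 11, 13, 22, 19, 16, 18, 15, 23, 30]
  28 vs smaller child 7 at index 1, swap → [7, 28, 11, 13, 22, 19, 16, 18, 15, 23, 30]
  28 vs smaller child 13 at index 3, swap → [7, 13, 11, 28, 22, 19, 16, 18, 15, 23, 30]
  28 vs smaller child 15 at index 8, swap → [7, 13, 11, 15, 22, 19, 16, 18, 28, 23, 30]
extract-min #5 returns 7:
  remove root 7; move last element 30 to root → [30, 13, 11, 15, 22, 19, 16, 18, 28, 23]
  30 vs smaller child 11 at index 2, swap → [11, 13, 30, 15, 22, 19, 16, 18, 28, 23]
  30 vs smaller child 16 at index 6, swap → [11, 13, 16, 15, 22, 19, 30, 18, 28, 23]
extract-min #6 returns 11:
  remove root 11; move last element 23 to root → [23, 13, 16, 15, 22, 19, 30, 18, 28]
  23 vs smaller child 13 at index 1, swap → [13, 23, 16, 15, 22, 19, 30, 18, 28]
  23 vs smaller child 15 at index 3, swap → [13, 15, 16, 23, 22, 19, 30, 18, 28]
  23 vs smaller child 18 at index 7, swap → [13, 15, 16, 18, 22, 19, 30, 23, 28]

[13, 15, 16, 18, 22, 19, 30, 23, 28]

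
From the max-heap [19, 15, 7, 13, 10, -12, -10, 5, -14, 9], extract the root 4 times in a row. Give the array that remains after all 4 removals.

[9, 5, 7, -10, -14, -12]

extract-max #1 returns 19:
  remove root 19; move last element 9 to root → [9, 15, 7, 13, 10, -12, -10, 5, -14]
  9 vs larger child 15 at index 1, swap → [15, 9, 7, 13, 10, -12, -10, 5, -14]
  9 vs larger child 13 at index 3, swap → [15, 13, 7, 9, 10, -12, -10, 5, -14]
extract-max #2 returns 15:
  remove root 15; move last element -14 to root → [-14, 13, 7, 9, 10, -12, -10, 5]
  -14 vs larger child 13 at index 1, swap → [13, -14, 7, 9, 10, -12, -10, 5]
  -14 vs larger child 10 at index 4, swap → [13, 10, 7, 9, -14, -12, -10, 5]
extract-max #3 returns 13:
  remove root 13; move last element 5 to root → [5, 10, 7, 9, -14, -12, -10]
  5 vs larger child 10 at index 1, swap → [10, 5, 7, 9, -14, -12, -10]
  5 vs larger child 9 at index 3, swap → [10, 9, 7, 5, -14, -12, -10]
extract-max #4 returns 10:
  remove root 10; move last element -10 to root → [-10, 9, 7, 5, -14, -12]
  -10 vs larger child 9 at index 1, swap → [9, -10, 7, 5, -14, -12]
  -10 vs larger child 5 at index 3, swap → [9, 5, 7, -10, -14, -12]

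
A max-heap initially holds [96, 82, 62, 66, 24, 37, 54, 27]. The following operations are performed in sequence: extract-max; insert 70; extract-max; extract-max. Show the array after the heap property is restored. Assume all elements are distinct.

extract-max → returns 96:
  remove root 96; move last element 27 to root → [27, 82, 62, 66, 24, 37, 54]
  27 vs larger child 82 at index 1, swap → [82, 27, 62, 66, 24, 37, 54]
  27 vs larger child 66 at index 3, swap → [82, 66, 62, 27, 24, 37, 54]
insert 70:
  append 70 at index 7 → [82, 66, 62, 27, 24, 37, 54, 70]
  70 > parent 27 at index 3, swap → [82, 66, 62, 70, 24, 37, 54, 27]
  70 > parent 66 at index 1, swap → [82, 70, 62, 66, 24, 37, 54, 27]
extract-max → returns 82:
  remove root 82; move last element 27 to root → [27, 70, 62, 66, 24, 37, 54]
  27 vs larger child 70 at index 1, swap → [70, 27, 62, 66, 24, 37, 54]
  27 vs larger child 66 at index 3, swap → [70, 66, 62, 27, 24, 37, 54]
extract-max → returns 70:
  remove root 70; move last element 54 to root → [54, 66, 62, 27, 24, 37]
  54 vs larger child 66 at index 1, swap → [66, 54, 62, 27, 24, 37]

[66, 54, 62, 27, 24, 37]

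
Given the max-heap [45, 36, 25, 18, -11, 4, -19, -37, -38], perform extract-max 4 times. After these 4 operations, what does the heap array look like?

extract-max #1 returns 45:
  remove root 45; move last element -38 to root → [-38, 36, 25, 18, -11, 4, -19, -37]
  -38 vs larger child 36 at index 1, swap → [36, -38, 25, 18, -11, 4, -19, -37]
  -38 vs larger child 18 at index 3, swap → [36, 18, 25, -38, -11, 4, -19, -37]
  -38 vs only child -37 at index 7, swap → [36, 18, 25, -37, -11, 4, -19, -38]
extract-max #2 returns 36:
  remove root 36; move last element -38 to root → [-38, 18, 25, -37, -11, 4, -19]
  -38 vs larger child 25 at index 2, swap → [25, 18, -38, -37, -11, 4, -19]
  -38 vs larger child 4 at index 5, swap → [25, 18, 4, -37, -11, -38, -19]
extract-max #3 returns 25:
  remove root 25; move last element -19 to root → [-19, 18, 4, -37, -11, -38]
  -19 vs larger child 18 at index 1, swap → [18, -19, 4, -37, -11, -38]
  -19 vs larger child -11 at index 4, swap → [18, -11, 4, -37, -19, -38]
extract-max #4 returns 18:
  remove root 18; move last element -38 to root → [-38, -11, 4, -37, -19]
  -38 vs larger child 4 at index 2, swap → [4, -11, -38, -37, -19]

[4, -11, -38, -37, -19]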